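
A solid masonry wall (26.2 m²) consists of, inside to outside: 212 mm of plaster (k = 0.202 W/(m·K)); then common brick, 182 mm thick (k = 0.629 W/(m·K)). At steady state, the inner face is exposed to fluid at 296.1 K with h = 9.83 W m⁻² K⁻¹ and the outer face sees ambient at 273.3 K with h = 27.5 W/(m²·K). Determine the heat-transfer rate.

Q = 404 W

Resistance network (inner→outer):
  R_conv,in = 1/(hA) = 1/(9.83·26.2) = 0.003883 K/W
  R_plaster = L/(kA) = 0.212/(0.202·26.2) = 0.04006 K/W
  R_common brick = L/(kA) = 0.182/(0.629·26.2) = 0.01104 K/W
  R_conv,out = 1/(hA) = 1/(27.5·26.2) = 0.001388 K/W
ΣR = 0.003883 + 0.04006 + 0.01104 + 0.001388 = 0.05637 K/W
Q = ΔT/ΣR = (296.1 K − 273.3 K)/0.05637 = 404 W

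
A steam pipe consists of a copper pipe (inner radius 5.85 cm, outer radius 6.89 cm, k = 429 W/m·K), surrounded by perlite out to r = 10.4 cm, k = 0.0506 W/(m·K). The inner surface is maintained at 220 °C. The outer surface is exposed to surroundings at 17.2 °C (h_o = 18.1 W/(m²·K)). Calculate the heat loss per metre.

Q' = 147 W/m

Series thermal resistances, inner to outer:
  R'_copper = ln(0.0689/0.0585)/(2πk) = 0.1636/(2π·429) = 6.070×10^-5 m·K/W
  R'_perlite = ln(0.104/0.0689)/(2πk) = 0.4117/(2π·0.0506) = 1.295 m·K/W
  R'_conv,out = 1/(2πr h) = 1/(2π·0.104·18.1) = 0.08455 m·K/W
ΣR = 6.070×10^-5 + 1.295 + 0.08455 = 1.380 m·K/W
Q' = ΔT/ΣR = (220 °C − 17.2 °C)/1.380 = 147 W/m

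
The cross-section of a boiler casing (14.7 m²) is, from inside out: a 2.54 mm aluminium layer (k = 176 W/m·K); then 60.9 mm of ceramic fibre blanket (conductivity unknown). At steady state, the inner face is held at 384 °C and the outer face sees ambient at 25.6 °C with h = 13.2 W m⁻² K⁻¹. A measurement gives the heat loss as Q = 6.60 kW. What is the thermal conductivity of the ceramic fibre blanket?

k = 0.0843 W/m·K

ΣR = ΔT/Q = |384 − 25.6|/6600 = 0.05430 K/W
Known resistances:
  R_aluminium = L/(kA) = 0.00254/(176·14.7) = 9.818×10^-7 K/W
  R_conv,out = 1/(hA) = 1/(13.2·14.7) = 0.005154 K/W
R_ceramic fibre blanket = ΣR − ΣR_known = 0.05430 − 0.005155 = 0.04915 K/W
L/(kA) = 0.04915 ⇒ k = 0.0609/(0.04915·14.7) = 0.0843 W/m·K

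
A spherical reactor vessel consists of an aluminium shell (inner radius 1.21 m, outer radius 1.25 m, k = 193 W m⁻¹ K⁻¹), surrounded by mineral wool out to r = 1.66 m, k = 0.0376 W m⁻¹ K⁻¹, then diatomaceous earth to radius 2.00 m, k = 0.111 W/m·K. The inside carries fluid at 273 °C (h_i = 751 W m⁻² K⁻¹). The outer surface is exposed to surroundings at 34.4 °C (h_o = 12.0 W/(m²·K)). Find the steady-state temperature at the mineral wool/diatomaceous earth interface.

T = 70.7 °C

Resistance network (inner→outer):
  R_conv,in = 1/(4πr²h) = 1/(4π·1.21²·751) = 7.237×10^-5 K/W
  R_aluminium = (1/1.21 − 1/1.25)/(4πk) = 0.02645/(4π·193) = 1.090×10^-5 K/W
  R_mineral wool = (1/1.25 − 1/1.66)/(4πk) = 0.1976/(4π·0.0376) = 0.4182 K/W
  R_diatomaceous earth = (1/1.66 − 1/2.00)/(4πk) = 0.1024/(4π·0.111) = 0.07342 K/W
  R_conv,out = 1/(4πr²h) = 1/(4π·2.00²·12.0) = 0.001658 K/W
ΣR = 7.237×10^-5 + 1.090×10^-5 + 0.4182 + 0.07342 + 0.001658 = 0.4934 K/W
Q = ΔT/ΣR = (273 °C − 34.4 °C)/0.4934 = 483.6 W
From the inner boundary to the mineral wool/diatomaceous earth interface, ΣR_partial = 0.4183 K/W.
T_interface = T_in − Q·ΣR_partial = 273 °C − (483.6)(0.4183) = 70.7 °C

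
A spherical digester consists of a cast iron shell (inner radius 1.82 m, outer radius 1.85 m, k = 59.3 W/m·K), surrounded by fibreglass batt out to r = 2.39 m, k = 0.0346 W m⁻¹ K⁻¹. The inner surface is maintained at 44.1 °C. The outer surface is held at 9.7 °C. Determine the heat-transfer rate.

Q = 122 W

Treat each layer as a resistance in series:
  R_cast iron = (1/1.82 − 1/1.85)/(4πk) = 0.008910/(4π·59.3) = 1.196×10^-5 K/W
  R_fibreglass batt = (1/1.85 − 1/2.39)/(4πk) = 0.1221/(4π·0.0346) = 0.2809 K/W
ΣR = 1.196×10^-5 + 0.2809 = 0.2809 K/W
Q = ΔT/ΣR = (44.1 °C − 9.7 °C)/0.2809 = 122 W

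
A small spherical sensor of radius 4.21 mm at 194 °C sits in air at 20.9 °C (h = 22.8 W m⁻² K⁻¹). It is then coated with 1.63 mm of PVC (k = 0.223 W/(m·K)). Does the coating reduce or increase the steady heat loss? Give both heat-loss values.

Critical radius for a sphere: r_cr = 2k/h = 0.0196 m = 1.96 cm.
Outer radius after coating: r₂ = 0.00421 + 0.00163 = 0.00584 m.
Since r₁ < r_cr and r₂ ≤ r_cr, the coating moves toward the maximum at r_cr — heat loss rises.
Bare: R = 1/(4πr₁²h) = 196.9 K/W; Q = 173.1/196.9 = 0.879 W.
Coated: R = R_cond + R_conv = 126.0 K/W; Q = 173.1/126.0 = 1.37 W.

increases: 0.879 → 1.37 W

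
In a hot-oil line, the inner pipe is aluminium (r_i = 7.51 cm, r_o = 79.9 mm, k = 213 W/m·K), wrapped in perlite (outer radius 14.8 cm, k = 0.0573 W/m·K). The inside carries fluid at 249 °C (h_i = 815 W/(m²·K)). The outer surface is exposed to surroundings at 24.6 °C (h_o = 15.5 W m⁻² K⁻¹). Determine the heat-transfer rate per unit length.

Q' = 126 W/m

Treat each layer as a resistance in series:
  R'_conv,in = 1/(2πr h) = 1/(2π·0.0751·815) = 0.002600 m·K/W
  R'_aluminium = ln(0.0799/0.0751)/(2πk) = 0.06196/(2π·213) = 4.629×10^-5 m·K/W
  R'_perlite = ln(0.148/0.0799)/(2πk) = 0.6164/(2π·0.0573) = 1.712 m·K/W
  R'_conv,out = 1/(2πr h) = 1/(2π·0.148·15.5) = 0.06938 m·K/W
ΣR = 0.002600 + 4.629×10^-5 + 1.712 + 0.06938 = 1.784 m·K/W
Q' = ΔT/ΣR = (249 °C − 24.6 °C)/1.784 = 126 W/m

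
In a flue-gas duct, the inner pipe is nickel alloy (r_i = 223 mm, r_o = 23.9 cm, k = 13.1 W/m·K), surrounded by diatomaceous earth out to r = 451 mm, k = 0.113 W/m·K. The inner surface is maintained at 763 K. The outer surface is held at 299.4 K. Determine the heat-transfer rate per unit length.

Q' = 518 W/m

Treat each layer as a resistance in series:
  R'_nickel alloy = ln(0.239/0.223)/(2πk) = 0.06929/(2π·13.1) = 8.418×10^-4 m·K/W
  R'_diatomaceous earth = ln(0.451/0.239)/(2πk) = 0.6350/(2π·0.113) = 0.8944 m·K/W
ΣR = 8.418×10^-4 + 0.8944 = 0.8952 m·K/W
Q' = ΔT/ΣR = (763 K − 299.4 K)/0.8952 = 518 W/m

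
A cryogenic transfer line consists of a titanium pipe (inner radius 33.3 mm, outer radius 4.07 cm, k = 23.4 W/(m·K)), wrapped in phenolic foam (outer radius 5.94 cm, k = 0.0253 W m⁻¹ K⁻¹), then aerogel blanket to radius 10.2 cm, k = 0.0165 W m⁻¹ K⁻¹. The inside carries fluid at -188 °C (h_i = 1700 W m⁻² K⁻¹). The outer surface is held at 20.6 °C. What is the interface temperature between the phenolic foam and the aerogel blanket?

T = -123 °C

Treat each layer as a resistance in series:
  R'_conv,in = 1/(2πr h) = 1/(2π·0.0333·1700) = 0.002811 m·K/W
  R'_titanium = ln(0.0407/0.0333)/(2πk) = 0.2007/(2π·23.4) = 0.001365 m·K/W
  R'_phenolic foam = ln(0.0594/0.0407)/(2πk) = 0.3781/(2π·0.0253) = 2.378 m·K/W
  R'_aerogel blanket = ln(0.102/0.0594)/(2πk) = 0.5407/(2π·0.0165) = 5.215 m·K/W
ΣR = 0.002811 + 0.001365 + 2.378 + 5.215 = 7.597 m·K/W
Q' = ΔT/ΣR = (-188 °C − 20.6 °C)/7.597 = -27.46 W/m
From the inner boundary to the phenolic foam/aerogel blanket interface, ΣR_partial = 2.382 m·K/W.
T_interface = T_in − Q'·ΣR_partial = -188 °C − (-27.46)(2.382) = -123 °C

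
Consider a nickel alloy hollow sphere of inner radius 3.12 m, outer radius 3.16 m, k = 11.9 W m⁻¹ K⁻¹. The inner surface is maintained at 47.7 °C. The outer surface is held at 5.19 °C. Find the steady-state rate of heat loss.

Q = 1570 kW

Q = 4πk·ΔT/(1/r₁ − 1/r₂) = 4π × 11.9 × 42.51 / (1/3.12 − 1/3.16) = 1.57×10^6 W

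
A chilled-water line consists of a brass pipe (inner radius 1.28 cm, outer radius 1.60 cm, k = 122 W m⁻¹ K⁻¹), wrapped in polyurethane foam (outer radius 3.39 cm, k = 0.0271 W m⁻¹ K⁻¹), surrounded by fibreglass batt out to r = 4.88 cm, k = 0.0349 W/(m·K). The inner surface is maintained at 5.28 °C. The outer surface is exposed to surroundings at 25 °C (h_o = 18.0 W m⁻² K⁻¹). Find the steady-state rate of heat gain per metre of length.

Q' = 3.15 W/m

Resistance network (inner→outer):
  R'_brass = ln(0.0160/0.0128)/(2πk) = 0.2231/(2π·122) = 2.911×10^-4 m·K/W
  R'_polyurethane foam = ln(0.0339/0.0160)/(2πk) = 0.7508/(2π·0.0271) = 4.410 m·K/W
  R'_fibreglass batt = ln(0.0488/0.0339)/(2πk) = 0.3643/(2π·0.0349) = 1.661 m·K/W
  R'_conv,out = 1/(2πr h) = 1/(2π·0.0488·18.0) = 0.1812 m·K/W
ΣR = 2.911×10^-4 + 4.410 + 1.661 + 0.1812 = 6.252 m·K/W
Q' = ΔT/ΣR = (5.28 °C − 25 °C)/6.252 = -3.15 W/m
(Negative Q' ⇒ heat flows inward; heat gain = 3.15 W/m.)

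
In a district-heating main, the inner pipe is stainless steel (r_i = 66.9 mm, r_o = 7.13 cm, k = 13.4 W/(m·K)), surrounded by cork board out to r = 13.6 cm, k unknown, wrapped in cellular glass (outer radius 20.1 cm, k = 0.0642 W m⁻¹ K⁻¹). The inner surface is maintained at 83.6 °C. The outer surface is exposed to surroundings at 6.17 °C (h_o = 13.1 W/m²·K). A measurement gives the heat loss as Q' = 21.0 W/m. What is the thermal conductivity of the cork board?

ΣR = ΔT/Q' = |83.6 − 6.17|/21.0 = 3.687 m·K/W
Known resistances:
  R'_stainless steel = ln(0.0713/0.0669)/(2πk) = 0.06370/(2π·13.4) = 7.565×10^-4 m·K/W
  R'_cellular glass = ln(0.201/0.136)/(2πk) = 0.3907/(2π·0.0642) = 0.9684 m·K/W
  R'_conv,out = 1/(2πr h) = 1/(2π·0.201·13.1) = 0.06044 m·K/W
R_cork board = ΣR − ΣR_known = 3.687 − 1.030 = 2.657 m·K/W
ln(r₂/r₁)/(2πk) = 2.657 ⇒ k = 0.6458/(2π·2.657) = 0.0387 W/m·K

k = 0.0387 W/m·K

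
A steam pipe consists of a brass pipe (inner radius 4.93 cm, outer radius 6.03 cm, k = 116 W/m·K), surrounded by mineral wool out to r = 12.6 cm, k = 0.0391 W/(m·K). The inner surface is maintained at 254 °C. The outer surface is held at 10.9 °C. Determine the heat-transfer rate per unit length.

Q' = 81.0 W/m

Treat each layer as a resistance in series:
  R'_brass = ln(0.0603/0.0493)/(2πk) = 0.2014/(2π·116) = 2.763×10^-4 m·K/W
  R'_mineral wool = ln(0.126/0.0603)/(2πk) = 0.7369/(2π·0.0391) = 3.000 m·K/W
ΣR = 2.763×10^-4 + 3.000 = 3.000 m·K/W
Q' = ΔT/ΣR = (254 °C − 10.9 °C)/3.000 = 81.0 W/m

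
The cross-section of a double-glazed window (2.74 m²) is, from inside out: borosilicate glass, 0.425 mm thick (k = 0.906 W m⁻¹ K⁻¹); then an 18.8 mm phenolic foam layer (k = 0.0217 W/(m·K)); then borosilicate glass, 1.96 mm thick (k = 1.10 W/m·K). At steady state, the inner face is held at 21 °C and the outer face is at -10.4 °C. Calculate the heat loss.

Q = 99.1 W

Series thermal resistances, inner to outer:
  R_borosilicate glass = L/(kA) = 4.25×10^-4/(0.906·2.74) = 1.712×10^-4 K/W
  R_phenolic foam = L/(kA) = 0.0188/(0.0217·2.74) = 0.3162 K/W
  R_borosilicate glass = L/(kA) = 0.00196/(1.10·2.74) = 6.503×10^-4 K/W
ΣR = 1.712×10^-4 + 0.3162 + 6.503×10^-4 = 0.3170 K/W
Q = ΔT/ΣR = (21 °C − -10.4 °C)/0.3170 = 99.1 W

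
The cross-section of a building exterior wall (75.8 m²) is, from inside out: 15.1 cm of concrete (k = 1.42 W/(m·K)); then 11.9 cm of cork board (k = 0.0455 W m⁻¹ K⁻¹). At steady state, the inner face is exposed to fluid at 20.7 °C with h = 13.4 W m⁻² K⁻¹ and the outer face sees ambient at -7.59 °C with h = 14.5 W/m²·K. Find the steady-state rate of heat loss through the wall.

Q = 748 W

Series thermal resistances, inner to outer:
  R_conv,in = 1/(hA) = 1/(13.4·75.8) = 9.845×10^-4 K/W
  R_concrete = L/(kA) = 0.151/(1.42·75.8) = 0.001403 K/W
  R_cork board = L/(kA) = 0.119/(0.0455·75.8) = 0.03450 K/W
  R_conv,out = 1/(hA) = 1/(14.5·75.8) = 9.098×10^-4 K/W
ΣR = 9.845×10^-4 + 0.001403 + 0.03450 + 9.098×10^-4 = 0.03780 K/W
Q = ΔT/ΣR = (20.7 °C − -7.59 °C)/0.03780 = 748 W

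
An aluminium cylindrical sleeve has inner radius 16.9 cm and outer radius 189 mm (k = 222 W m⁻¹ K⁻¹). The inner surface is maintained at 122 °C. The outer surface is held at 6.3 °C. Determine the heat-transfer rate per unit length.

Q' = 1440 kW/m

Q' = 2πk·ΔT/ln(r₂/r₁) = 2π × 222 × 115.7 / ln(0.189/0.169) = 1.44×10^6 W/m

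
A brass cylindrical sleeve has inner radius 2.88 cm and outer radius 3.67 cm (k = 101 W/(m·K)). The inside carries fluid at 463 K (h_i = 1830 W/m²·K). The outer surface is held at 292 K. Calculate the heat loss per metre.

Series thermal resistances, inner to outer:
  R'_conv,in = 1/(2πr h) = 1/(2π·0.0288·1830) = 0.003020 m·K/W
  R'_brass = ln(0.0367/0.0288)/(2πk) = 0.2424/(2π·101) = 3.820×10^-4 m·K/W
ΣR = 0.003020 + 3.820×10^-4 = 0.003402 m·K/W
Q' = ΔT/ΣR = (463 K − 292 K)/0.003402 = 50300 W/m

Q' = 50.3 kW/m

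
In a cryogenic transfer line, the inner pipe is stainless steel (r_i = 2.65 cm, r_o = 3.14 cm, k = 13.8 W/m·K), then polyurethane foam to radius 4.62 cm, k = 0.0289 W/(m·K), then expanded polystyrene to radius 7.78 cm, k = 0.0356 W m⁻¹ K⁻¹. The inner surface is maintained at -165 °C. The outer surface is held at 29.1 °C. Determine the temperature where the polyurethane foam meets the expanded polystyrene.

T = -72.3 °C

Resistance network (inner→outer):
  R'_stainless steel = ln(0.0314/0.0265)/(2πk) = 0.1697/(2π·13.8) = 0.001957 m·K/W
  R'_polyurethane foam = ln(0.0462/0.0314)/(2πk) = 0.3862/(2π·0.0289) = 2.127 m·K/W
  R'_expanded polystyrene = ln(0.0778/0.0462)/(2πk) = 0.5212/(2π·0.0356) = 2.330 m·K/W
ΣR = 0.001957 + 2.127 + 2.330 = 4.459 m·K/W
Q' = ΔT/ΣR = (-165 °C − 29.1 °C)/4.459 = -43.53 W/m
From the inner boundary to the polyurethane foam/expanded polystyrene interface, ΣR_partial = 2.129 m·K/W.
T_interface = T_in − Q'·ΣR_partial = -165 °C − (-43.53)(2.129) = -72.3 °C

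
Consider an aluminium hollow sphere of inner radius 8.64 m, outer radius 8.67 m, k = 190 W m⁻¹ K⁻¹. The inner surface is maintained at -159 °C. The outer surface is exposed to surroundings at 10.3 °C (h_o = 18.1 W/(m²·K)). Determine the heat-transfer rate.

Series thermal resistances, inner to outer:
  R_aluminium = (1/8.64 − 1/8.67)/(4πk) = 4.005×10^-4/(4π·190) = 1.677×10^-7 K/W
  R_conv,out = 1/(4πr²h) = 1/(4π·8.67²·18.1) = 5.849×10^-5 K/W
ΣR = 1.677×10^-7 + 5.849×10^-5 = 5.866×10^-5 K/W
Q = ΔT/ΣR = (-159 °C − 10.3 °C)/5.866×10^-5 = -2.89×10^6 W
(Negative Q ⇒ heat flows inward; heat gain = 2.89×10^6 W.)

Q = 2890 kW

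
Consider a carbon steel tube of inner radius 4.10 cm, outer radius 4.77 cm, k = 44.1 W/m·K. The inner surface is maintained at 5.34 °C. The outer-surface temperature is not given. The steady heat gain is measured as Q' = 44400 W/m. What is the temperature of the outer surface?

T_out = 29.6 °C

Series resistances:
  R'_carbon steel = ln(0.0477/0.0410)/(2πk) = 0.1514/(2π·44.1) = 5.462×10^-4 m·K/W
ΣR = 5.462×10^-4 m·K/W
ΔT = Q'·ΣR = 44400 × 5.462×10^-4 = 24.25 K
Heat flows inward, so T_out = T_in + ΔT = 5.34 + 24.25 = 29.6 °C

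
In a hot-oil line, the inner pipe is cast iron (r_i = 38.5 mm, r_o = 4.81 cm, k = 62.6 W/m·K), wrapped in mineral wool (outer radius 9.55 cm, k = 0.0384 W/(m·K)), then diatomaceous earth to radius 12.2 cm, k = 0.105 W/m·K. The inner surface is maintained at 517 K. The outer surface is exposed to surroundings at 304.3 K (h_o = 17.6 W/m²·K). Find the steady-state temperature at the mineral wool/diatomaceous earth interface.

Series thermal resistances, inner to outer:
  R'_cast iron = ln(0.0481/0.0385)/(2πk) = 0.2226/(2π·62.6) = 5.660×10^-4 m·K/W
  R'_mineral wool = ln(0.0955/0.0481)/(2πk) = 0.6858/(2π·0.0384) = 2.843 m·K/W
  R'_diatomaceous earth = ln(0.122/0.0955)/(2πk) = 0.2449/(2π·0.105) = 0.3712 m·K/W
  R'_conv,out = 1/(2πr h) = 1/(2π·0.122·17.6) = 0.07412 m·K/W
ΣR = 5.660×10^-4 + 2.843 + 0.3712 + 0.07412 = 3.289 m·K/W
Q' = ΔT/ΣR = (517 K − 304.3 K)/3.289 = 64.67 W/m
From the inner boundary to the mineral wool/diatomaceous earth interface, ΣR_partial = 2.844 m·K/W.
T_interface = T_in − Q'·ΣR_partial = 517 K − (64.67)(2.844) = 333.1 K

T = 333.1 K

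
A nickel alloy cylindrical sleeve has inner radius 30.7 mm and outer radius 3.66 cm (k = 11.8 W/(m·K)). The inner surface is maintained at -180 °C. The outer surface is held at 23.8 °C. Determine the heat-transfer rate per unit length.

Q' = 2πk·ΔT/ln(r₂/r₁) = 2π × 11.8 × 203.8 / ln(0.0366/0.0307) = 86000 W/m

Q' = 86.0 kW/m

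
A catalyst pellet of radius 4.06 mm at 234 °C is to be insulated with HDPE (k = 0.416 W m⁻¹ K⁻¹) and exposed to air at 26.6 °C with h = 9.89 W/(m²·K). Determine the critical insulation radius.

For a sphere, r_cr = 2k_ins/h = 2·0.416/9.89 = 0.0841 m = 8.41 cm

r_cr = 8.41 cm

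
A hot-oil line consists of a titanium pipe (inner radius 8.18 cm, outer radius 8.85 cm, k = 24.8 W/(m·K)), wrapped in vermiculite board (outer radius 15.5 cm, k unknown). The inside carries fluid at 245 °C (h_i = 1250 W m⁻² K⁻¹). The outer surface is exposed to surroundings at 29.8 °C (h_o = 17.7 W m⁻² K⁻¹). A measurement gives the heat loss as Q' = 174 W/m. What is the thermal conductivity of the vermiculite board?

ΣR = ΔT/Q' = |245 − 29.8|/174 = 1.237 m·K/W
Known resistances:
  R'_conv,in = 1/(2πr h) = 1/(2π·0.0818·1250) = 0.001557 m·K/W
  R'_titanium = ln(0.0885/0.0818)/(2πk) = 0.07873/(2π·24.8) = 5.052×10^-4 m·K/W
  R'_conv,out = 1/(2πr h) = 1/(2π·0.155·17.7) = 0.05801 m·K/W
R_vermiculite board = ΣR − ΣR_known = 1.237 − 0.06007 = 1.177 m·K/W
ln(r₂/r₁)/(2πk) = 1.177 ⇒ k = 0.5604/(2π·1.177) = 0.0758 W/m·K

k = 0.0758 W/m·K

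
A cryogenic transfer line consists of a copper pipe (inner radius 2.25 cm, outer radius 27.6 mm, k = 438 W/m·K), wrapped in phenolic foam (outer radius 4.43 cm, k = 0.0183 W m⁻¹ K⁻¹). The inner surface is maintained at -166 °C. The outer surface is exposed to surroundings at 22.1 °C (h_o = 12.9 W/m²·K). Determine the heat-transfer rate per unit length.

Treat each layer as a resistance in series:
  R'_copper = ln(0.0276/0.0225)/(2πk) = 0.2043/(2π·438) = 7.424×10^-5 m·K/W
  R'_phenolic foam = ln(0.0443/0.0276)/(2πk) = 0.4732/(2π·0.0183) = 4.115 m·K/W
  R'_conv,out = 1/(2πr h) = 1/(2π·0.0443·12.9) = 0.2785 m·K/W
ΣR = 7.424×10^-5 + 4.115 + 0.2785 = 4.394 m·K/W
Q' = ΔT/ΣR = (-166 °C − 22.1 °C)/4.394 = -42.8 W/m
(Negative Q' ⇒ heat flows inward; heat gain = 42.8 W/m.)

Q' = 42.8 W/m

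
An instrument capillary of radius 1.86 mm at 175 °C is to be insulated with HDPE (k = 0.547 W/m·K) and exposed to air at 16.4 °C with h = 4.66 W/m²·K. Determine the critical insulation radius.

r_cr = 11.7 cm

For a cylinder, r_cr = k_ins/h = 0.547/4.66 = 0.117 m = 11.7 cm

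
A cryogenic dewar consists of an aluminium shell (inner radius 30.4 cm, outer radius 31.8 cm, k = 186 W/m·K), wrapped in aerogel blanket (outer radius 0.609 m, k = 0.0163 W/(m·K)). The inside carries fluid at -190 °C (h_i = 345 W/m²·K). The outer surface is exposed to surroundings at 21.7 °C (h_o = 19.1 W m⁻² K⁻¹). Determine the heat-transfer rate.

Series thermal resistances, inner to outer:
  R_conv,in = 1/(4πr²h) = 1/(4π·0.304²·345) = 0.002496 K/W
  R_aluminium = (1/0.304 − 1/0.318)/(4πk) = 0.1448/(4π·186) = 6.196×10^-5 K/W
  R_aerogel blanket = (1/0.318 − 1/0.609)/(4πk) = 1.503/(4π·0.0163) = 7.336 K/W
  R_conv,out = 1/(4πr²h) = 1/(4π·0.609²·19.1) = 0.01123 K/W
ΣR = 0.002496 + 6.196×10^-5 + 7.336 + 0.01123 = 7.350 K/W
Q = ΔT/ΣR = (-190 °C − 21.7 °C)/7.350 = -28.8 W
(Negative Q ⇒ heat flows inward; heat gain = 28.8 W.)

Q = 28.8 W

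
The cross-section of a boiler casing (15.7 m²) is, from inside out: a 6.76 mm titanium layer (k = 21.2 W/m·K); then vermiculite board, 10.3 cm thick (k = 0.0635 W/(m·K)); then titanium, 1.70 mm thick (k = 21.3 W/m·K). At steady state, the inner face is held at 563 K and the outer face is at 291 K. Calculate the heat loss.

Q = 2.63 kW

Resistance network (inner→outer):
  R_titanium = L/(kA) = 0.00676/(21.2·15.7) = 2.031×10^-5 K/W
  R_vermiculite board = L/(kA) = 0.103/(0.0635·15.7) = 0.1033 K/W
  R_titanium = L/(kA) = 0.00170/(21.3·15.7) = 5.084×10^-6 K/W
ΣR = 2.031×10^-5 + 0.1033 + 5.084×10^-6 = 0.1033 K/W
Q = ΔT/ΣR = (563 K − 291 K)/0.1033 = 2630 W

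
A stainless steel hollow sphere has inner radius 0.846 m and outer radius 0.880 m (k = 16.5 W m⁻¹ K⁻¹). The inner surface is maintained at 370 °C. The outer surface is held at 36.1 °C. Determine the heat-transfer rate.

Q = 4πk·ΔT/(1/r₁ − 1/r₂) = 4π × 16.5 × 333.9 / (1/0.846 − 1/0.880) = 1.52×10^6 W

Q = 1520 kW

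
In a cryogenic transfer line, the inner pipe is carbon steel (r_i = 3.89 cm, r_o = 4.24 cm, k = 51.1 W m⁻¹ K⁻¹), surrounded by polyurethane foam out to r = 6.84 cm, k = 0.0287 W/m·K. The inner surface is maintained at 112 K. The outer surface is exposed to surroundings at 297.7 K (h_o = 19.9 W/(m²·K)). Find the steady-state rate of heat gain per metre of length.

Treat each layer as a resistance in series:
  R'_carbon steel = ln(0.0424/0.0389)/(2πk) = 0.08615/(2π·51.1) = 2.683×10^-4 m·K/W
  R'_polyurethane foam = ln(0.0684/0.0424)/(2πk) = 0.4782/(2π·0.0287) = 2.652 m·K/W
  R'_conv,out = 1/(2πr h) = 1/(2π·0.0684·19.9) = 0.1169 m·K/W
ΣR = 2.683×10^-4 + 2.652 + 0.1169 = 2.769 m·K/W
Q' = ΔT/ΣR = (112 K − 297.7 K)/2.769 = -67.1 W/m
(Negative Q' ⇒ heat flows inward; heat gain = 67.1 W/m.)

Q' = 67.1 W/m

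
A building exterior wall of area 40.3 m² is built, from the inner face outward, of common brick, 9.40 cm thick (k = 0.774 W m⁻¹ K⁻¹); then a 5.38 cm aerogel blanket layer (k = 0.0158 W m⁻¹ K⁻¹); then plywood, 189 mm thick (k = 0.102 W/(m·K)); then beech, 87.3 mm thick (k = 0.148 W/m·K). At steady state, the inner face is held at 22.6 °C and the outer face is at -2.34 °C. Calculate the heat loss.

Resistance network (inner→outer):
  R_common brick = L/(kA) = 0.0940/(0.774·40.3) = 0.003014 K/W
  R_aerogel blanket = L/(kA) = 0.0538/(0.0158·40.3) = 0.08449 K/W
  R_plywood = L/(kA) = 0.189/(0.102·40.3) = 0.04598 K/W
  R_beech = L/(kA) = 0.0873/(0.148·40.3) = 0.01464 K/W
ΣR = 0.003014 + 0.08449 + 0.04598 + 0.01464 = 0.1481 K/W
Q = ΔT/ΣR = (22.6 °C − -2.34 °C)/0.1481 = 168 W

Q = 168 W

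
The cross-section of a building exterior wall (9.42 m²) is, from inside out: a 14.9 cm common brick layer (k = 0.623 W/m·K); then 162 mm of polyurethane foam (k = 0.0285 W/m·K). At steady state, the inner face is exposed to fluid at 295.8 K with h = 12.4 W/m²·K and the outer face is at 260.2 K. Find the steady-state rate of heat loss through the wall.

Q = 55.9 W

Treat each layer as a resistance in series:
  R_conv,in = 1/(hA) = 1/(12.4·9.42) = 0.008561 K/W
  R_common brick = L/(kA) = 0.149/(0.623·9.42) = 0.02539 K/W
  R_polyurethane foam = L/(kA) = 0.162/(0.0285·9.42) = 0.6034 K/W
ΣR = 0.008561 + 0.02539 + 0.6034 = 0.6374 K/W
Q = ΔT/ΣR = (295.8 K − 260.2 K)/0.6374 = 55.9 W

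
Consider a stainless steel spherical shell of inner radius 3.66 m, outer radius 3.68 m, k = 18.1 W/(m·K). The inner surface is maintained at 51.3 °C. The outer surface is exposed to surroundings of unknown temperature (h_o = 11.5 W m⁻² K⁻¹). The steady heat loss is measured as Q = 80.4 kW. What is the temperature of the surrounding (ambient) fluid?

T_out = 9.69 °C

Sum the resistances:
  R_stainless steel = (1/3.66 − 1/3.68)/(4πk) = 0.001485/(4π·18.1) = 6.528×10^-6 K/W
  R_conv,out = 1/(4πr²h) = 1/(4π·3.68²·11.5) = 5.110×10^-4 K/W
ΣR = 5.175×10^-4 K/W
ΔT = Q·ΣR = 80400 × 5.175×10^-4 = 41.61 K
Heat flows outward, so T_out = T_in − ΔT = 51.3 − 41.61 = 9.69 °C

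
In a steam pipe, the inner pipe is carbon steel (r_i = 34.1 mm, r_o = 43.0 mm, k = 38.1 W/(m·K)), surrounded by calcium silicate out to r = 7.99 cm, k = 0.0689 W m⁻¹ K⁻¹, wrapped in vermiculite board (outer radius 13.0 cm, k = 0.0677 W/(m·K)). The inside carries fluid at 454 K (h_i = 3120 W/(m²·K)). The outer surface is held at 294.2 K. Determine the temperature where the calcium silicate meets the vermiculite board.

Treat each layer as a resistance in series:
  R'_conv,in = 1/(2πr h) = 1/(2π·0.0341·3120) = 0.001496 m·K/W
  R'_carbon steel = ln(0.0430/0.0341)/(2πk) = 0.2319/(2π·38.1) = 9.687×10^-4 m·K/W
  R'_calcium silicate = ln(0.0799/0.0430)/(2πk) = 0.6196/(2π·0.0689) = 1.431 m·K/W
  R'_vermiculite board = ln(0.130/0.0799)/(2πk) = 0.4868/(2π·0.0677) = 1.144 m·K/W
ΣR = 0.001496 + 9.687×10^-4 + 1.431 + 1.144 = 2.577 m·K/W
Q' = ΔT/ΣR = (454 K − 294.2 K)/2.577 = 62.01 W/m
From the inner boundary to the calcium silicate/vermiculite board interface, ΣR_partial = 1.433 m·K/W.
T_interface = T_in − Q'·ΣR_partial = 454 K − (62.01)(1.433) = 365.1 K

T = 365.1 K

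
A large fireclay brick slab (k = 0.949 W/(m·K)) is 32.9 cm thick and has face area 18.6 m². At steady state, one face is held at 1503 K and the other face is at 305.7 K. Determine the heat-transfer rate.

Q = kA·ΔT/L = 0.949 × 18.6 × |1503 K − 305.7 K| / 0.329 = 64200 W

Q = 64.2 kW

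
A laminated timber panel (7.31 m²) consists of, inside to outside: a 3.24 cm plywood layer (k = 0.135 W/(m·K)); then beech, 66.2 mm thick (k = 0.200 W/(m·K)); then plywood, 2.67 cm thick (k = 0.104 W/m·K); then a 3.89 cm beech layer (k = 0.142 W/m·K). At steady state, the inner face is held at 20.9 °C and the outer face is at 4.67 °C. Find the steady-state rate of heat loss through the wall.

Series thermal resistances, inner to outer:
  R_plywood = L/(kA) = 0.0324/(0.135·7.31) = 0.03283 K/W
  R_beech = L/(kA) = 0.0662/(0.200·7.31) = 0.04528 K/W
  R_plywood = L/(kA) = 0.0267/(0.104·7.31) = 0.03512 K/W
  R_beech = L/(kA) = 0.0389/(0.142·7.31) = 0.03748 K/W
ΣR = 0.03283 + 0.04528 + 0.03512 + 0.03748 = 0.1507 K/W
Q = ΔT/ΣR = (20.9 °C − 4.67 °C)/0.1507 = 108 W

Q = 108 W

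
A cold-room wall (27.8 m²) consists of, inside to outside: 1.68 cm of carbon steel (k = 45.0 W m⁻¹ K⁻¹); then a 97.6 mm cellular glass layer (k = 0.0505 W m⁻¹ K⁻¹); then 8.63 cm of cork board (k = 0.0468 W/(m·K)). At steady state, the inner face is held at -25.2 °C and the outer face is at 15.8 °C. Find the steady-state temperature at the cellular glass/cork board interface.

Series thermal resistances, inner to outer:
  R_carbon steel = L/(kA) = 0.0168/(45.0·27.8) = 1.343×10^-5 K/W
  R_cellular glass = L/(kA) = 0.0976/(0.0505·27.8) = 0.06952 K/W
  R_cork board = L/(kA) = 0.0863/(0.0468·27.8) = 0.06633 K/W
ΣR = 1.343×10^-5 + 0.06952 + 0.06633 = 0.1359 K/W
Q = ΔT/ΣR = (-25.2 °C − 15.8 °C)/0.1359 = -301.7 W
From the inner boundary to the cellular glass/cork board interface, ΣR_partial = 0.06953 K/W.
T_interface = T_in − Q·ΣR_partial = -25.2 °C − (-301.7)(0.06953) = -4.22 °C

T = -4.22 °C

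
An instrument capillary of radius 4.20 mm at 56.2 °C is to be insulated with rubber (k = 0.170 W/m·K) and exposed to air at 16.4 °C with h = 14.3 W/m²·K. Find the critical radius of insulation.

For a cylinder, r_cr = k_ins/h = 0.170/14.3 = 0.0119 m = 1.19 cm

r_cr = 1.19 cm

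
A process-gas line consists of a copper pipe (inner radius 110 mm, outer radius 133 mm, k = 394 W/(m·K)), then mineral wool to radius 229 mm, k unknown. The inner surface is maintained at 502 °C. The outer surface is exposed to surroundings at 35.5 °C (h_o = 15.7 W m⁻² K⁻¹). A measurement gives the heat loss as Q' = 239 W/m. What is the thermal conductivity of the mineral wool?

k = 0.0453 W/m·K

ΣR = ΔT/Q' = |502 − 35.5|/239 = 1.952 m·K/W
Known resistances:
  R'_copper = ln(0.133/0.110)/(2πk) = 0.1899/(2π·394) = 7.670×10^-5 m·K/W
  R'_conv,out = 1/(2πr h) = 1/(2π·0.229·15.7) = 0.04427 m·K/W
R_mineral wool = ΣR − ΣR_known = 1.952 − 0.04435 = 1.908 m·K/W
ln(r₂/r₁)/(2πk) = 1.908 ⇒ k = 0.5434/(2π·1.908) = 0.0453 W/m·K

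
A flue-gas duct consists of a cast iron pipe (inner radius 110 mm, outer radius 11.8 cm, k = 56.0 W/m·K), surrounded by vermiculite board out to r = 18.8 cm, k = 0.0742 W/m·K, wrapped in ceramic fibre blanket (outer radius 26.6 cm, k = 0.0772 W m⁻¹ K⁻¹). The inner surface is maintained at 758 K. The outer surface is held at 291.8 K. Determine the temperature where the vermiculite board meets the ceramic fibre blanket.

T = 486 K

Resistance network (inner→outer):
  R'_cast iron = ln(0.118/0.110)/(2πk) = 0.07020/(2π·56.0) = 1.995×10^-4 m·K/W
  R'_vermiculite board = ln(0.188/0.118)/(2πk) = 0.4658/(2π·0.0742) = 0.9990 m·K/W
  R'_ceramic fibre blanket = ln(0.266/0.188)/(2πk) = 0.3471/(2π·0.0772) = 0.7155 m·K/W
ΣR = 1.995×10^-4 + 0.9990 + 0.7155 = 1.715 m·K/W
Q' = ΔT/ΣR = (758 K − 291.8 K)/1.715 = 271.8 W/m
From the inner boundary to the vermiculite board/ceramic fibre blanket interface, ΣR_partial = 0.9992 m·K/W.
T_interface = T_in − Q'·ΣR_partial = 758 K − (271.8)(0.9992) = 486 K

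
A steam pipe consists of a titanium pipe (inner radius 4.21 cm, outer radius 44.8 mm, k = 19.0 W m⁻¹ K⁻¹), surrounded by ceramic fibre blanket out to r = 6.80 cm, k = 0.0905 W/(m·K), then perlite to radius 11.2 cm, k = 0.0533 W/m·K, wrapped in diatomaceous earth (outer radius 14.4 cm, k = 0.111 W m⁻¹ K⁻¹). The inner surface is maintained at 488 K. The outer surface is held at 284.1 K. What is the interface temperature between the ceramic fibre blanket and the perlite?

T = 430 K

Treat each layer as a resistance in series:
  R'_titanium = ln(0.0448/0.0421)/(2πk) = 0.06216/(2π·19.0) = 5.207×10^-4 m·K/W
  R'_ceramic fibre blanket = ln(0.0680/0.0448)/(2πk) = 0.4173/(2π·0.0905) = 0.7339 m·K/W
  R'_perlite = ln(0.112/0.0680)/(2πk) = 0.4990/(2π·0.0533) = 1.490 m·K/W
  R'_diatomaceous earth = ln(0.144/0.112)/(2πk) = 0.2513/(2π·0.111) = 0.3603 m·K/W
ΣR = 5.207×10^-4 + 0.7339 + 1.490 + 0.3603 = 2.585 m·K/W
Q' = ΔT/ΣR = (488 K − 284.1 K)/2.585 = 78.88 W/m
From the inner boundary to the ceramic fibre blanket/perlite interface, ΣR_partial = 0.7344 m·K/W.
T_interface = T_in − Q'·ΣR_partial = 488 K − (78.88)(0.7344) = 430 K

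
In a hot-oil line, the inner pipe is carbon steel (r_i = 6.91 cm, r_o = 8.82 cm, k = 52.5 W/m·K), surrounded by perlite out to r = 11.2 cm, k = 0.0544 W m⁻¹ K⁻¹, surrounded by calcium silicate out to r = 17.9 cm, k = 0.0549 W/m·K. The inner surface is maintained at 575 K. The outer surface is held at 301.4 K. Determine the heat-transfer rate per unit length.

Q' = 133 W/m

Resistance network (inner→outer):
  R'_carbon steel = ln(0.0882/0.0691)/(2πk) = 0.2441/(2π·52.5) = 7.398×10^-4 m·K/W
  R'_perlite = ln(0.112/0.0882)/(2πk) = 0.2389/(2π·0.0544) = 0.6989 m·K/W
  R'_calcium silicate = ln(0.179/0.112)/(2πk) = 0.4689/(2π·0.0549) = 1.359 m·K/W
ΣR = 7.398×10^-4 + 0.6989 + 1.359 = 2.059 m·K/W
Q' = ΔT/ΣR = (575 K − 301.4 K)/2.059 = 133 W/m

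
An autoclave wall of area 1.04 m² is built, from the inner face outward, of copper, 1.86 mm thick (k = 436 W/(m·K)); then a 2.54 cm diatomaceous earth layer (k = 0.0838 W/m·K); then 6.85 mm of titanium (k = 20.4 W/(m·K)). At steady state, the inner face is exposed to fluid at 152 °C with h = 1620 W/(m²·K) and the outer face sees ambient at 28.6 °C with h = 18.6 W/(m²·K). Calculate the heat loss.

Q = 359 W

Treat each layer as a resistance in series:
  R_conv,in = 1/(hA) = 1/(1620·1.04) = 5.935×10^-4 K/W
  R_copper = L/(kA) = 0.00186/(436·1.04) = 4.102×10^-6 K/W
  R_diatomaceous earth = L/(kA) = 0.0254/(0.0838·1.04) = 0.2914 K/W
  R_titanium = L/(kA) = 0.00685/(20.4·1.04) = 3.229×10^-4 K/W
  R_conv,out = 1/(hA) = 1/(18.6·1.04) = 0.05170 K/W
ΣR = 5.935×10^-4 + 4.102×10^-6 + 0.2914 + 3.229×10^-4 + 0.05170 = 0.3440 K/W
Q = ΔT/ΣR = (152 °C − 28.6 °C)/0.3440 = 359 W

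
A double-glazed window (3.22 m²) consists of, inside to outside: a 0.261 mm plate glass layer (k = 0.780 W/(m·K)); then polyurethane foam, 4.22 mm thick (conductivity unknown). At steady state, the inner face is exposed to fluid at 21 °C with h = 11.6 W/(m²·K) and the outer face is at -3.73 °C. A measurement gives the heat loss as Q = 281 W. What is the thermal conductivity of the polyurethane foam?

k = 0.0214 W/m·K

ΣR = ΔT/Q = |21 − -3.73|/281 = 0.08801 K/W
Known resistances:
  R_conv,in = 1/(hA) = 1/(11.6·3.22) = 0.02677 K/W
  R_plate glass = L/(kA) = 2.61×10^-4/(0.780·3.22) = 1.039×10^-4 K/W
R_polyurethane foam = ΣR − ΣR_known = 0.08801 − 0.02687 = 0.06114 K/W
L/(kA) = 0.06114 ⇒ k = 0.00422/(0.06114·3.22) = 0.0214 W/m·K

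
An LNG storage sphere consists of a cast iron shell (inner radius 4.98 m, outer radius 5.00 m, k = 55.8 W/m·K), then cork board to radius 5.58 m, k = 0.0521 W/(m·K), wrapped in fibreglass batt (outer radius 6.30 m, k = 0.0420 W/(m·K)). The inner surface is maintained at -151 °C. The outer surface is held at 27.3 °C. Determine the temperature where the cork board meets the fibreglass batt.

Treat each layer as a resistance in series:
  R_cast iron = (1/4.98 − 1/5.00)/(4πk) = 8.032×10^-4/(4π·55.8) = 1.145×10^-6 K/W
  R_cork board = (1/5.00 − 1/5.58)/(4πk) = 0.02079/(4π·0.0521) = 0.03175 K/W
  R_fibreglass batt = (1/5.58 − 1/6.30)/(4πk) = 0.02048/(4π·0.0420) = 0.03881 K/W
ΣR = 1.145×10^-6 + 0.03175 + 0.03881 = 0.07056 K/W
Q = ΔT/ΣR = (-151 °C − 27.3 °C)/0.07056 = -2527 W
From the inner boundary to the cork board/fibreglass batt interface, ΣR_partial = 0.03175 K/W.
T_interface = T_in − Q·ΣR_partial = -151 °C − (-2527)(0.03175) = -70.8 °C

T = -70.8 °C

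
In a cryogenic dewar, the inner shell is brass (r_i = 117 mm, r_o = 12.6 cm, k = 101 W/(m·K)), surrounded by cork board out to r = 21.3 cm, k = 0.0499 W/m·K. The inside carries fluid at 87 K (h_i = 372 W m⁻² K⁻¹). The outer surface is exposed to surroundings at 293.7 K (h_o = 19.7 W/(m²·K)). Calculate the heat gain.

Q = 39.2 W

Series thermal resistances, inner to outer:
  R_conv,in = 1/(4πr²h) = 1/(4π·0.117²·372) = 0.01563 K/W
  R_brass = (1/0.117 − 1/0.126)/(4πk) = 0.6105/(4π·101) = 4.810×10^-4 K/W
  R_cork board = (1/0.126 − 1/0.213)/(4πk) = 3.242/(4π·0.0499) = 5.170 K/W
  R_conv,out = 1/(4πr²h) = 1/(4π·0.213²·19.7) = 0.08904 K/W
ΣR = 0.01563 + 4.810×10^-4 + 5.170 + 0.08904 = 5.275 K/W
Q = ΔT/ΣR = (87 K − 293.7 K)/5.275 = -39.2 W
(Negative Q ⇒ heat flows inward; heat gain = 39.2 W.)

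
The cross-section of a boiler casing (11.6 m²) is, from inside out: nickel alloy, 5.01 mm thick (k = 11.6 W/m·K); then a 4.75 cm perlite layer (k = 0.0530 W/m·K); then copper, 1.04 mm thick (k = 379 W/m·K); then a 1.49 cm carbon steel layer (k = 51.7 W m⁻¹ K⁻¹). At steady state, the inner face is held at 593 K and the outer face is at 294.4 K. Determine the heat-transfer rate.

Q = 3860 W

Series thermal resistances, inner to outer:
  R_nickel alloy = L/(kA) = 0.00501/(11.6·11.6) = 3.723×10^-5 K/W
  R_perlite = L/(kA) = 0.0475/(0.0530·11.6) = 0.07726 K/W
  R_copper = L/(kA) = 0.00104/(379·11.6) = 2.366×10^-7 K/W
  R_carbon steel = L/(kA) = 0.0149/(51.7·11.6) = 2.484×10^-5 K/W
ΣR = 3.723×10^-5 + 0.07726 + 2.366×10^-7 + 2.484×10^-5 = 0.07732 K/W
Q = ΔT/ΣR = (593 K − 294.4 K)/0.07732 = 3860 W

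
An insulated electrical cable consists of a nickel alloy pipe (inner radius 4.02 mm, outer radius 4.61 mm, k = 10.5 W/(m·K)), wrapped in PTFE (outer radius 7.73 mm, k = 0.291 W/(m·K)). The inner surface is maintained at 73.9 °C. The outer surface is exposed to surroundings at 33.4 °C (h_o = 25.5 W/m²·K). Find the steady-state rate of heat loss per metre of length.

Q' = 37.1 W/m

Series thermal resistances, inner to outer:
  R'_nickel alloy = ln(0.00461/0.00402)/(2πk) = 0.1369/(2π·10.5) = 0.002076 m·K/W
  R'_PTFE = ln(0.00773/0.00461)/(2πk) = 0.5169/(2π·0.291) = 0.2827 m·K/W
  R'_conv,out = 1/(2πr h) = 1/(2π·0.00773·25.5) = 0.8074 m·K/W
ΣR = 0.002076 + 0.2827 + 0.8074 = 1.092 m·K/W
Q' = ΔT/ΣR = (73.9 °C − 33.4 °C)/1.092 = 37.1 W/m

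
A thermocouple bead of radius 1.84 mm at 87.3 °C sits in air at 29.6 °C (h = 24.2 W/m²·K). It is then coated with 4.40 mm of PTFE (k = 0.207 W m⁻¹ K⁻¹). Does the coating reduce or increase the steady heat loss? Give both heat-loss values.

increases: 0.0594 → 0.249 W

Critical radius for a sphere: r_cr = 2k/h = 0.0171 m = 1.71 cm.
Outer radius after coating: r₂ = 0.00184 + 0.00440 = 0.00624 m.
Since r₁ < r_cr and r₂ ≤ r_cr, the coating moves toward the maximum at r_cr — heat loss rises.
Bare: R = 1/(4πr₁²h) = 971.3 K/W; Q = 57.7/971.3 = 0.0594 W.
Coated: R = R_cond + R_conv = 231.8 K/W; Q = 57.7/231.8 = 0.249 W.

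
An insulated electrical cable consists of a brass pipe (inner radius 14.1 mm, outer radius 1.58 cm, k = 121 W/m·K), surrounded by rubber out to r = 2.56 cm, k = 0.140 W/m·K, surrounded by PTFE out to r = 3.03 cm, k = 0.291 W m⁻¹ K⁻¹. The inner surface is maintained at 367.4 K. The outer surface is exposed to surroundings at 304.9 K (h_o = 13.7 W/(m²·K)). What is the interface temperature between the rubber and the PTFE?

T = 333.9 K

Resistance network (inner→outer):
  R'_brass = ln(0.0158/0.0141)/(2πk) = 0.1138/(2π·121) = 1.497×10^-4 m·K/W
  R'_rubber = ln(0.0256/0.0158)/(2πk) = 0.4826/(2π·0.140) = 0.5486 m·K/W
  R'_PTFE = ln(0.0303/0.0256)/(2πk) = 0.1686/(2π·0.291) = 0.09219 m·K/W
  R'_conv,out = 1/(2πr h) = 1/(2π·0.0303·13.7) = 0.3834 m·K/W
ΣR = 1.497×10^-4 + 0.5486 + 0.09219 + 0.3834 = 1.024 m·K/W
Q' = ΔT/ΣR = (367.4 K − 304.9 K)/1.024 = 61.04 W/m
From the inner boundary to the rubber/PTFE interface, ΣR_partial = 0.5487 m·K/W.
T_interface = T_in − Q'·ΣR_partial = 367.4 K − (61.04)(0.5487) = 333.9 K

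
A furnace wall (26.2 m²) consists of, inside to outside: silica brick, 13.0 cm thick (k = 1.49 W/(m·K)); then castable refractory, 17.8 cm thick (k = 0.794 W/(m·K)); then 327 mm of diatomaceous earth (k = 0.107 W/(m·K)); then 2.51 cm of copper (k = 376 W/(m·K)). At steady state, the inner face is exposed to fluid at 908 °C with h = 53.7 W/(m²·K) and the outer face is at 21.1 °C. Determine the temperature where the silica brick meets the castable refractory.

T = 880 °C

Resistance network (inner→outer):
  R_conv,in = 1/(hA) = 1/(53.7·26.2) = 7.108×10^-4 K/W
  R_silica brick = L/(kA) = 0.130/(1.49·26.2) = 0.003330 K/W
  R_castable refractory = L/(kA) = 0.178/(0.794·26.2) = 0.008557 K/W
  R_diatomaceous earth = L/(kA) = 0.327/(0.107·26.2) = 0.1166 K/W
  R_copper = L/(kA) = 0.0251/(376·26.2) = 2.548×10^-6 K/W
ΣR = 7.108×10^-4 + 0.003330 + 0.008557 + 0.1166 + 2.548×10^-6 = 0.1292 K/W
Q = ΔT/ΣR = (908 °C − 21.1 °C)/0.1292 = 6865 W
From the inner boundary to the silica brick/castable refractory interface, ΣR_partial = 0.004041 K/W.
T_interface = T_in − Q·ΣR_partial = 908 °C − (6865)(0.004041) = 880 °C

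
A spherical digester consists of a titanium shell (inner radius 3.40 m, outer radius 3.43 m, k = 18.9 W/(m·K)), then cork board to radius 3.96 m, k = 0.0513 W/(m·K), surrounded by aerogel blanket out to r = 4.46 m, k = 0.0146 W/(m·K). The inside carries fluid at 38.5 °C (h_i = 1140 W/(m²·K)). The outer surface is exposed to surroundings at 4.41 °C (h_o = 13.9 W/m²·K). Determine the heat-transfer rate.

Resistance network (inner→outer):
  R_conv,in = 1/(4πr²h) = 1/(4π·3.40²·1140) = 6.038×10^-6 K/W
  R_titanium = (1/3.40 − 1/3.43)/(4πk) = 0.002572/(4π·18.9) = 1.083×10^-5 K/W
  R_cork board = (1/3.43 − 1/3.96)/(4πk) = 0.03902/(4π·0.0513) = 0.06053 K/W
  R_aerogel blanket = (1/3.96 − 1/4.46)/(4πk) = 0.02831/(4π·0.0146) = 0.1543 K/W
  R_conv,out = 1/(4πr²h) = 1/(4π·4.46²·13.9) = 2.878×10^-4 K/W
ΣR = 6.038×10^-6 + 1.083×10^-5 + 0.06053 + 0.1543 + 2.878×10^-4 = 0.2151 K/W
Q = ΔT/ΣR = (38.5 °C − 4.41 °C)/0.2151 = 158 W

Q = 158 W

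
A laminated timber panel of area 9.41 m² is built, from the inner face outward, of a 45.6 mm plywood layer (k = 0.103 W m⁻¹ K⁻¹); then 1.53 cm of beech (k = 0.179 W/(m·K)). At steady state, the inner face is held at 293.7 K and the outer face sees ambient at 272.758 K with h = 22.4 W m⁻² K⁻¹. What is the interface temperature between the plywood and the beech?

Resistance network (inner→outer):
  R_plywood = L/(kA) = 0.0456/(0.103·9.41) = 0.04705 K/W
  R_beech = L/(kA) = 0.0153/(0.179·9.41) = 0.009083 K/W
  R_conv,out = 1/(hA) = 1/(22.4·9.41) = 0.004744 K/W
ΣR = 0.04705 + 0.009083 + 0.004744 = 0.06088 K/W
Q = ΔT/ΣR = (293.7 K − 272.758 K)/0.06088 = 344.0 W
From the inner boundary to the plywood/beech interface, ΣR_partial = 0.04705 K/W.
T_interface = T_in − Q·ΣR_partial = 293.7 K − (344.0)(0.04705) = 277.51 K

T = 277.51 K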